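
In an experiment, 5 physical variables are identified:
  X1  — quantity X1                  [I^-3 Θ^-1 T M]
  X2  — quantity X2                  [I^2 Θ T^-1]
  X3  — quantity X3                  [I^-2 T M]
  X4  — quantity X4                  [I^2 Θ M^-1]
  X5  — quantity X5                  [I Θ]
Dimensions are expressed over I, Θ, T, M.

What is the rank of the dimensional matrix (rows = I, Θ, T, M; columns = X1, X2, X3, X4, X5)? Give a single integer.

3

Write exponents as rows I,Θ,T,M / cols X1,X2,X3,X4,X5:
  I: [-3  2 -2  2  1]
  Θ: [-1  1  0  1  1]
  T: [ 1 -1  1  0  0]
  M: [ 1  0  1 -1  0]
Row reduction gives pivot columns X1,X2,X3; rank = 3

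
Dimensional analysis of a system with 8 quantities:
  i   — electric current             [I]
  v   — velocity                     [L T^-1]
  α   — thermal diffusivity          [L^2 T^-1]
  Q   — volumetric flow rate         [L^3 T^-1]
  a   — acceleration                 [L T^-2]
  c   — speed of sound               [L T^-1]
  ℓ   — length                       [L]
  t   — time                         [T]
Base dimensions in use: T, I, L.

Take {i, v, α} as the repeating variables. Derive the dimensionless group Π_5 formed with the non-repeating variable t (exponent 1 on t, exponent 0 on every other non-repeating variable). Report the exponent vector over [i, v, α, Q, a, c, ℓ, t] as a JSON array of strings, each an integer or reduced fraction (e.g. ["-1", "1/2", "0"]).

Write exponents as rows T,I,L / cols i,v,α,Q,a,c,ℓ,t:
  T: [ 0 -1 -1 -1 -2 -1  0  1]
  I: [ 1  0  0  0  0  0  0  0]
  L: [ 0  1  2  3  1  1  1  0]
RREF → pivots at {i,v,α} ⇒ r = 3
Repeat: i,v,α; free: Q,a,c,ℓ,t
RREF:
  r0: [   1    0    0    0    0    0    0    0]
  r1: [   0    1    0   -1    3    1   -1   -2]
  r2: [   0    0    1    2   -1    0    1    1]
Fix exponent of t at 1, Q at 0, a at 0, c at 0, ℓ at 0; solve each RREF row for its pivot's exponent:
  r0: exp(i) + (0)·1 = 0 ⇒ exp(i) = 0
  r1: exp(v) + (-2)·1 = 0 ⇒ exp(v) = 2
  r2: exp(α) + (1)·1 = 0 ⇒ exp(α) = -1
Π_5 = v^2 · α^-1 · t

["0", "2", "-1", "0", "0", "0", "0", "1"]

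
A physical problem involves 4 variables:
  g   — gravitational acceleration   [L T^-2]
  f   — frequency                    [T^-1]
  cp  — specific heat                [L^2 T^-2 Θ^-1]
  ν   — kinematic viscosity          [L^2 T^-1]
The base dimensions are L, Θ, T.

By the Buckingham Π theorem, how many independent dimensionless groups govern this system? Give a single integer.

Exponent matrix [L,Θ,T] × [g,f,cp,ν]:
  L: [ 1  0  2  2]
  Θ: [ 0  0 -1  0]
  T: [-2 -1 -2 -1]
Echelon form has 3 nonzero rows (pivots: g,f,cp)
Π count = n − r = 4 − 3 = 1

1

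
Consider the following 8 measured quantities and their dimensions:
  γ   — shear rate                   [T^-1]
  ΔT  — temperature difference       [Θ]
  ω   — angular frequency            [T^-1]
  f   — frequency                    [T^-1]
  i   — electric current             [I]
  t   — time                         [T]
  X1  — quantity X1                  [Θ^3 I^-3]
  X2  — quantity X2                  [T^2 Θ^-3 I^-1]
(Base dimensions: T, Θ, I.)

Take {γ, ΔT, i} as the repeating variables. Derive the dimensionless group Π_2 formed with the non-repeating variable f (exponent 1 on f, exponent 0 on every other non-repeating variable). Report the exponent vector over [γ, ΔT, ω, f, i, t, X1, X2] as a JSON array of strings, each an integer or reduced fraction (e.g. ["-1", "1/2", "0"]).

["-1", "0", "0", "1", "0", "0", "0", "0"]

Exponent matrix [T,Θ,I] × [γ,ΔT,ω,f,i,t,X1,X2]:
  T: [-1  0 -1 -1  0  1  0  2]
  Θ: [ 0  1  0  0  0  0  3 -3]
  I: [ 0  0  0  0  1  0 -3 -1]
Row reduction gives pivot columns γ,ΔT,i; rank = 3
Pivot set = {γ,ΔT,i}, free = {ω,f,t,X1,X2}
RREF:
  r0: [   1    0    1    1    0   -1    0   -2]
  r1: [   0    1    0    0    0    0    3   -3]
  r2: [   0    0    0    0    1    0   -3   -1]
Fix exponent of f at 1, ω at 0, t at 0, X1 at 0, X2 at 0; solve each RREF row for its pivot's exponent:
  r0: exp(γ) + (1)·1 = 0 ⇒ exp(γ) = -1
  r1: exp(ΔT) + (0)·1 = 0 ⇒ exp(ΔT) = 0
  r2: exp(i) + (0)·1 = 0 ⇒ exp(i) = 0
Π_2 = γ^-1 · f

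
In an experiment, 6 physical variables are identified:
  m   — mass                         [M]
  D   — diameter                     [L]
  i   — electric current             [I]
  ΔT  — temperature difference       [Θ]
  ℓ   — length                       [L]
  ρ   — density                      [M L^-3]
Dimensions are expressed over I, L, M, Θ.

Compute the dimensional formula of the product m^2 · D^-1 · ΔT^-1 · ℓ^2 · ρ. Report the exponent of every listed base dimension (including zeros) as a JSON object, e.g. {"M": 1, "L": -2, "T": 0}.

{"I": 0, "L": -2, "M": 3, "Θ": -1}

Exponent matrix [I,L,M,Θ] × [m,D,i,ΔT,ℓ,ρ]:
  I: [ 0  0  1  0  0  0]
  L: [ 0  1  0  0  1 -3]
  M: [ 1  0  0  0  0  1]
  Θ: [ 0  0  0  1  0  0]
  [I]: (2)·0+(-1)·0+(-1)·0+(2)·0+(1)·0 = 0
  [L]: (2)·0+(-1)·1+(-1)·0+(2)·1+(1)·-3 = -2
  [M]: (2)·1+(-1)·0+(-1)·0+(2)·0+(1)·1 = 3
  [Θ]: (2)·0+(-1)·0+(-1)·1+(2)·0+(1)·0 = -1
⇒ L^-2 M^3 Θ^-1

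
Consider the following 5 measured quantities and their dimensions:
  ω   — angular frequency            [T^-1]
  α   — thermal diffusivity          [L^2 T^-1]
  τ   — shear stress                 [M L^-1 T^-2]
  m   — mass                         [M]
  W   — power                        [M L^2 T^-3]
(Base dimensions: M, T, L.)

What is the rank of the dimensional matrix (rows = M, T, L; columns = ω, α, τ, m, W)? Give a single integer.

Write exponents as rows M,T,L / cols ω,α,τ,m,W:
  M: [ 0  0  1  1  1]
  T: [-1 -1 -2  0 -3]
  L: [ 0  2 -1  0  2]
RREF → pivots at {ω,α,τ} ⇒ r = 3

3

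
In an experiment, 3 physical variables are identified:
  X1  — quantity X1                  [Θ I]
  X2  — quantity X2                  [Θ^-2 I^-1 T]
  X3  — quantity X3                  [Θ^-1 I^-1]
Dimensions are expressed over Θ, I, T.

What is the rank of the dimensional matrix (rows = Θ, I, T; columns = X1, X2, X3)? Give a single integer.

Exponent matrix [Θ,I,T] × [X1,X2,X3]:
  Θ: [ 1 -2 -1]
  I: [ 1 -1 -1]
  T: [ 0  1  0]
Echelon form has 2 nonzero rows (pivots: X1,X2)

2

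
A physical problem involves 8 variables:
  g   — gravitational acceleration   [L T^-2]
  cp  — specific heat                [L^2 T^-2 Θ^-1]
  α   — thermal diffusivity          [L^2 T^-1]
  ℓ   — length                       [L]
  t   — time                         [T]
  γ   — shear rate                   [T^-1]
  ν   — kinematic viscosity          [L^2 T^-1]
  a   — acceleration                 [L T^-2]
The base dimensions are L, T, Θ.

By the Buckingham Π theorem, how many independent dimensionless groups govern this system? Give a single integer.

5

Exponent matrix [L,T,Θ] × [g,cp,α,ℓ,t,γ,ν,a]:
  L: [ 1  2  2  1  0  0  2  1]
  T: [-2 -2 -1  0  1 -1 -1 -2]
  Θ: [ 0 -1  0  0  0  0  0  0]
Echelon form has 3 nonzero rows (pivots: g,cp,α)
n=8, r=3 ⇒ 5 dimensionless groups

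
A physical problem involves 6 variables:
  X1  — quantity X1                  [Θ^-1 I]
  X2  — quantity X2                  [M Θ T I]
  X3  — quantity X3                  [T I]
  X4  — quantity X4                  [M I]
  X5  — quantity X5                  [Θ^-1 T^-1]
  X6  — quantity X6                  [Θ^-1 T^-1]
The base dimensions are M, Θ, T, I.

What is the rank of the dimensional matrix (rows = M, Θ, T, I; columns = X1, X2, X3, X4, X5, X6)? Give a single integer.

Write exponents as rows M,Θ,T,I / cols X1,X2,X3,X4,X5,X6:
  M: [ 0  1  0  1  0  0]
  Θ: [-1  1  0  0 -1 -1]
  T: [ 0  1  1  0 -1 -1]
  I: [ 1  1  1  1  0  0]
Echelon form has 3 nonzero rows (pivots: X1,X2,X3)

3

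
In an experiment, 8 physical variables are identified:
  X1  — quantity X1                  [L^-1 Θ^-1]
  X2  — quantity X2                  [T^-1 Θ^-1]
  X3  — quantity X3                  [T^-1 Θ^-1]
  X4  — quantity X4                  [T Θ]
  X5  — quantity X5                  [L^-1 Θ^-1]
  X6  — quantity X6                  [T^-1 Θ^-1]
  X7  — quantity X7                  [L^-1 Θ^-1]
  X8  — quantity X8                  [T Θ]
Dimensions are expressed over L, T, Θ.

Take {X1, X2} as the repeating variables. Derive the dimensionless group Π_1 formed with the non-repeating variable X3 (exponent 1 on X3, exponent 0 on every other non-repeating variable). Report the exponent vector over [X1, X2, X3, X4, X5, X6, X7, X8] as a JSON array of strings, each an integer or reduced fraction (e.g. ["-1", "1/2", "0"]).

["0", "-1", "1", "0", "0", "0", "0", "0"]

Write exponents as rows L,T,Θ / cols X1,X2,X3,X4,X5,X6,X7,X8:
  L: [-1  0  0  0 -1  0 -1  0]
  T: [ 0 -1 -1  1  0 -1  0  1]
  Θ: [-1 -1 -1  1 -1 -1 -1  1]
Echelon form has 2 nonzero rows (pivots: X1,X2)
Pivot set = {X1,X2}, free = {X3,X4,X5,X6,X7,X8}
RREF:
  r0: [   1    0    0    0    1    0    1    0]
  r1: [   0    1    1   -1    0    1    0   -1]
  r2: [   0    0    0    0    0    0    0    0]
Fix exponent of X3 at 1, X4 at 0, X5 at 0, X6 at 0, X7 at 0, X8 at 0; solve each RREF row for its pivot's exponent:
  r0: exp(X1) + (0)·1 = 0 ⇒ exp(X1) = 0
  r1: exp(X2) + (1)·1 = 0 ⇒ exp(X2) = -1
Π_1 = X2^-1 · X3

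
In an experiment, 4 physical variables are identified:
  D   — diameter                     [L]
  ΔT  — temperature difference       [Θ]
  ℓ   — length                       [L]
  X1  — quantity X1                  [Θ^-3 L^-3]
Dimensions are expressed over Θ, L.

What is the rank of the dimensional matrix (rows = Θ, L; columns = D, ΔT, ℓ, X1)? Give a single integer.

Write exponents as rows Θ,L / cols D,ΔT,ℓ,X1:
  Θ: [ 0  1  0 -3]
  L: [ 1  0  1 -3]
Row reduction gives pivot columns D,ΔT; rank = 2

2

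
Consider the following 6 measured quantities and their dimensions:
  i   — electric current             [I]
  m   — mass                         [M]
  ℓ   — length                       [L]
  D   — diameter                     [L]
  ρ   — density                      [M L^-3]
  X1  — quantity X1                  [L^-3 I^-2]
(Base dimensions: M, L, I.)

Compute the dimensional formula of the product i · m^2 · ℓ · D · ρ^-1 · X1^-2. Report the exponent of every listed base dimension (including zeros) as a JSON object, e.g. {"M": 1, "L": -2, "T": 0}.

Dimensional matrix (M×L×I by i×m×ℓ×D×ρ×X1):
  M: [ 0  1  0  0  1  0]
  L: [ 0  0  1  1 -3 -3]
  I: [ 1  0  0  0  0 -2]
  [M]: (1)·0+(2)·1+(1)·0+(1)·0+(-1)·1+(-2)·0 = 1
  [L]: (1)·0+(2)·0+(1)·1+(1)·1+(-1)·-3+(-2)·-3 = 11
  [I]: (1)·1+(2)·0+(1)·0+(1)·0+(-1)·0+(-2)·-2 = 5
⇒ M L^11 I^5

{"M": 1, "L": 11, "I": 5}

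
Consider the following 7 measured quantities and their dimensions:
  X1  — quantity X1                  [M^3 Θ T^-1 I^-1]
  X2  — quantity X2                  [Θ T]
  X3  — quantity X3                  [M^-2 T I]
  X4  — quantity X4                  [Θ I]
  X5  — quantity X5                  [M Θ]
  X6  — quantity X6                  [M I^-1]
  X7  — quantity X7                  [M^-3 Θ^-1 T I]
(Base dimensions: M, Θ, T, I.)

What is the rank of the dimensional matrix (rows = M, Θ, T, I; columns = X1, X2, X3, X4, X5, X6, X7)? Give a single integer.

Exponent matrix [M,Θ,T,I] × [X1,X2,X3,X4,X5,X6,X7]:
  M: [ 3  0 -2  0  1  1 -3]
  Θ: [ 1  1  0  1  1  0 -1]
  T: [-1  1  1  0  0  0  1]
  I: [-1  0  1  1  0 -1  1]
RREF → pivots at {X1,X2,X3} ⇒ r = 3

3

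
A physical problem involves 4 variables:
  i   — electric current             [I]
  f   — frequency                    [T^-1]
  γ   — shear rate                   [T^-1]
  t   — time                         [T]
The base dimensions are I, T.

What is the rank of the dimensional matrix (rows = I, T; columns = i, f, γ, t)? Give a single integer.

Write exponents as rows I,T / cols i,f,γ,t:
  I: [ 1  0  0  0]
  T: [ 0 -1 -1  1]
Echelon form has 2 nonzero rows (pivots: i,f)

2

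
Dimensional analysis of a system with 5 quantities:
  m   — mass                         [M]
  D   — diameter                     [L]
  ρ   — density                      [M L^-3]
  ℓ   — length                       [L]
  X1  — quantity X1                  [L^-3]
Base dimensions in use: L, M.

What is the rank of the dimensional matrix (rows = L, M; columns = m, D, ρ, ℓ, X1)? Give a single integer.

2

Exponent matrix [L,M] × [m,D,ρ,ℓ,X1]:
  L: [ 0  1 -3  1 -3]
  M: [ 1  0  1  0  0]
Echelon form has 2 nonzero rows (pivots: m,D)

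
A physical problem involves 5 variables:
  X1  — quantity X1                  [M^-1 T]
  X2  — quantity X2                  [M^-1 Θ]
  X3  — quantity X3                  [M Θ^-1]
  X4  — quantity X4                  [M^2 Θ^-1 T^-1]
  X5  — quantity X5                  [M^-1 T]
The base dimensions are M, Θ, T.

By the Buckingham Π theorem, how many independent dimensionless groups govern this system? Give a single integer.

Write exponents as rows M,Θ,T / cols X1,X2,X3,X4,X5:
  M: [-1 -1  1  2 -1]
  Θ: [ 0  1 -1 -1  0]
  T: [ 1  0  0 -1  1]
Echelon form has 2 nonzero rows (pivots: X1,X2)
Π count = n − r = 5 − 2 = 3

3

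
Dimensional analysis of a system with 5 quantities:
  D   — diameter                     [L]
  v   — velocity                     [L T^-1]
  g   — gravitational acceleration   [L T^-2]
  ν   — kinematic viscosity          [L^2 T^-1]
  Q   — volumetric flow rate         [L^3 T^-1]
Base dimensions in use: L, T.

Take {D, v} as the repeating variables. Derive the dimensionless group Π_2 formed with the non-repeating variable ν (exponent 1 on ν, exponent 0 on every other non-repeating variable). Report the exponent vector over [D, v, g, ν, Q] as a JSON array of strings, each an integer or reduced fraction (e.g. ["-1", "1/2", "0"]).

["-1", "-1", "0", "1", "0"]

Dimensional matrix (L×T by D×v×g×ν×Q):
  L: [ 1  1  1  2  3]
  T: [ 0 -1 -2 -1 -1]
RREF → pivots at {D,v} ⇒ r = 2
Pivot set = {D,v}, free = {g,ν,Q}
RREF:
  r0: [   1    0   -1    1    2]
  r1: [   0    1    2    1    1]
Fix exponent of ν at 1, g at 0, Q at 0; solve each RREF row for its pivot's exponent:
  r0: exp(D) + (1)·1 = 0 ⇒ exp(D) = -1
  r1: exp(v) + (1)·1 = 0 ⇒ exp(v) = -1
Π_2 = D^-1 · v^-1 · ν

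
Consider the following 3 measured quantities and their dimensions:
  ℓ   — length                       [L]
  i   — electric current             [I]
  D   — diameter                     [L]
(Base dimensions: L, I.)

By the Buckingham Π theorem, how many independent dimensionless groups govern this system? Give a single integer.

1

Exponent matrix [L,I] × [ℓ,i,D]:
  L: [ 1  0  1]
  I: [ 0  1  0]
RREF → pivots at {ℓ,i} ⇒ r = 2
Π count = n − r = 3 − 2 = 1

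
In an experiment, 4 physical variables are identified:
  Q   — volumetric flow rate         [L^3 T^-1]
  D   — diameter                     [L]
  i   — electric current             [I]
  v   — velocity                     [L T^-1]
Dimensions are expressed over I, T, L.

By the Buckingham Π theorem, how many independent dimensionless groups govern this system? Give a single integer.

Dimensional matrix (I×T×L by Q×D×i×v):
  I: [ 0  0  1  0]
  T: [-1  0  0 -1]
  L: [ 3  1  0  1]
Row reduction gives pivot columns Q,D,i; rank = 3
n=4, r=3 ⇒ 1 dimensionless group

1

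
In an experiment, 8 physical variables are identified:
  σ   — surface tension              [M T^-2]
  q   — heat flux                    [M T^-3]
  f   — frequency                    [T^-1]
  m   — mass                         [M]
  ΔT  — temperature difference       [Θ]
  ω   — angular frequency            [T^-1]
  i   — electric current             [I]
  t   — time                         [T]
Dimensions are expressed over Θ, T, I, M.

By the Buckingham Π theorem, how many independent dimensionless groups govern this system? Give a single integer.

4

Exponent matrix [Θ,T,I,M] × [σ,q,f,m,ΔT,ω,i,t]:
  Θ: [ 0  0  0  0  1  0  0  0]
  T: [-2 -3 -1  0  0 -1  0  1]
  I: [ 0  0  0  0  0  0  1  0]
  M: [ 1  1  0  1  0  0  0  0]
Echelon form has 4 nonzero rows (pivots: σ,q,ΔT,i)
n=8, r=4 ⇒ 4 dimensionless groups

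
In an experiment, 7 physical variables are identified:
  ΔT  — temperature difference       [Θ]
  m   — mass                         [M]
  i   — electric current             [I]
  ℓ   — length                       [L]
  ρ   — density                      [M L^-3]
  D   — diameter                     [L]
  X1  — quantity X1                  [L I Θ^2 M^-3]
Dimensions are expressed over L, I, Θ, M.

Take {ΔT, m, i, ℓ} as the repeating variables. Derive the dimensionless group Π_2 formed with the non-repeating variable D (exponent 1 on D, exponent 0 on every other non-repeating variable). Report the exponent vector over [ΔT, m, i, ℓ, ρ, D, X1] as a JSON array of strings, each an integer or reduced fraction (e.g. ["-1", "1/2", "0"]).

["0", "0", "0", "-1", "0", "1", "0"]

Write exponents as rows L,I,Θ,M / cols ΔT,m,i,ℓ,ρ,D,X1:
  L: [ 0  0  0  1 -3  1  1]
  I: [ 0  0  1  0  0  0  1]
  Θ: [ 1  0  0  0  0  0  2]
  M: [ 0  1  0  0  1  0 -3]
Row reduction gives pivot columns ΔT,m,i,ℓ; rank = 4
Repeat: ΔT,m,i,ℓ; free: ρ,D,X1
RREF:
  r0: [   1    0    0    0    0    0    2]
  r1: [   0    1    0    0    1    0   -3]
  r2: [   0    0    1    0    0    0    1]
  r3: [   0    0    0    1   -3    1    1]
Fix exponent of D at 1, ρ at 0, X1 at 0; solve each RREF row for its pivot's exponent:
  r0: exp(ΔT) + (0)·1 = 0 ⇒ exp(ΔT) = 0
  r1: exp(m) + (0)·1 = 0 ⇒ exp(m) = 0
  r2: exp(i) + (0)·1 = 0 ⇒ exp(i) = 0
  r3: exp(ℓ) + (1)·1 = 0 ⇒ exp(ℓ) = -1
Π_2 = ℓ^-1 · D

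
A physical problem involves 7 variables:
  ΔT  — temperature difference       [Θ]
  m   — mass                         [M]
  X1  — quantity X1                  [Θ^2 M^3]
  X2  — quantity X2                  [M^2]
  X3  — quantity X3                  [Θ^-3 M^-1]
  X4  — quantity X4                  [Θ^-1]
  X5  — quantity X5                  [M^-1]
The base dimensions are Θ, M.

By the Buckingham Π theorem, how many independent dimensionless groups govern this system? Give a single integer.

5

Write exponents as rows Θ,M / cols ΔT,m,X1,X2,X3,X4,X5:
  Θ: [ 1  0  2  0 -3 -1  0]
  M: [ 0  1  3  2 -1  0 -1]
RREF → pivots at {ΔT,m} ⇒ r = 2
n=7, r=2 ⇒ 5 dimensionless groups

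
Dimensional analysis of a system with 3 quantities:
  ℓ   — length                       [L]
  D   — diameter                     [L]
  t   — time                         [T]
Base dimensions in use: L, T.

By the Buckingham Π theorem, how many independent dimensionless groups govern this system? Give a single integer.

1

Exponent matrix [L,T] × [ℓ,D,t]:
  L: [ 1  1  0]
  T: [ 0  0  1]
Echelon form has 2 nonzero rows (pivots: ℓ,t)
3 vars − rank 2 = 1 Π group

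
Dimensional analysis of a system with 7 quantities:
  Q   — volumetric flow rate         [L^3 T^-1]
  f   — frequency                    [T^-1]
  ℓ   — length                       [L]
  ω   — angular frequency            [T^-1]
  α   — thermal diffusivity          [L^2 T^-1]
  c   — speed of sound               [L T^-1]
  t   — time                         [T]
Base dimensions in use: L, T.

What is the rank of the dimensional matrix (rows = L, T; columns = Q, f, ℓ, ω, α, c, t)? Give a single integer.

2

Dimensional matrix (L×T by Q×f×ℓ×ω×α×c×t):
  L: [ 3  0  1  0  2  1  0]
  T: [-1 -1  0 -1 -1 -1  1]
Row reduction gives pivot columns Q,f; rank = 2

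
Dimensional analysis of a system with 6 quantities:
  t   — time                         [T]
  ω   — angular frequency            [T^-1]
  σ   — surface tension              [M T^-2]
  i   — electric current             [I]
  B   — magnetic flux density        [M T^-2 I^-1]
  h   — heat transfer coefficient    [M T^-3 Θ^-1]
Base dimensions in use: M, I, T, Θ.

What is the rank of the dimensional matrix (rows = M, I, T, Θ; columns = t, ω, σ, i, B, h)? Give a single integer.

4

Dimensional matrix (M×I×T×Θ by t×ω×σ×i×B×h):
  M: [ 0  0  1  0  1  1]
  I: [ 0  0  0  1 -1  0]
  T: [ 1 -1 -2  0 -2 -3]
  Θ: [ 0  0  0  0  0 -1]
RREF → pivots at {t,σ,i,h} ⇒ r = 4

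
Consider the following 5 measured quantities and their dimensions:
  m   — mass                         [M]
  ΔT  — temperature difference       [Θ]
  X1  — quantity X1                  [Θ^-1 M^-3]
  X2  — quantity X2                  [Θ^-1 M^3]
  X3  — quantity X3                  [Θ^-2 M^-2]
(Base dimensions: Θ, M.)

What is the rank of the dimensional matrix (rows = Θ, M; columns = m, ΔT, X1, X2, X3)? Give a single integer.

2

Dimensional matrix (Θ×M by m×ΔT×X1×X2×X3):
  Θ: [ 0  1 -1 -1 -2]
  M: [ 1  0 -3  3 -2]
Echelon form has 2 nonzero rows (pivots: m,ΔT)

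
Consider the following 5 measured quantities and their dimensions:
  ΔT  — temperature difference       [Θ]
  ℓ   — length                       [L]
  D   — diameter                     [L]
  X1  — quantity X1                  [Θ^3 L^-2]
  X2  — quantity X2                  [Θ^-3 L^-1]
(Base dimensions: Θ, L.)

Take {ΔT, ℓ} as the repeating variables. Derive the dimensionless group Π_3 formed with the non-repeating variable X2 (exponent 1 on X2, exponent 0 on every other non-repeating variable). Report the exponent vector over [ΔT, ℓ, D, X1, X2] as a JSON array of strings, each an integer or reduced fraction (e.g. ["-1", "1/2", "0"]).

Exponent matrix [Θ,L] × [ΔT,ℓ,D,X1,X2]:
  Θ: [ 1  0  0  3 -3]
  L: [ 0  1  1 -2 -1]
Row reduction gives pivot columns ΔT,ℓ; rank = 2
Repeat: ΔT,ℓ; free: D,X1,X2
RREF:
  r0: [   1    0    0    3   -3]
  r1: [   0    1    1   -2   -1]
Fix exponent of X2 at 1, D at 0, X1 at 0; solve each RREF row for its pivot's exponent:
  r0: exp(ΔT) + (-3)·1 = 0 ⇒ exp(ΔT) = 3
  r1: exp(ℓ) + (-1)·1 = 0 ⇒ exp(ℓ) = 1
Π_3 = ΔT^3 · ℓ · X2

["3", "1", "0", "0", "1"]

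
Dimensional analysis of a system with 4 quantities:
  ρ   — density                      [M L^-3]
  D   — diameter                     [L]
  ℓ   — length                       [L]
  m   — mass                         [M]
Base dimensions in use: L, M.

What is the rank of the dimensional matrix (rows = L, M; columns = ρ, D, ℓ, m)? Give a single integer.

Exponent matrix [L,M] × [ρ,D,ℓ,m]:
  L: [-3  1  1  0]
  M: [ 1  0  0  1]
Echelon form has 2 nonzero rows (pivots: ρ,D)

2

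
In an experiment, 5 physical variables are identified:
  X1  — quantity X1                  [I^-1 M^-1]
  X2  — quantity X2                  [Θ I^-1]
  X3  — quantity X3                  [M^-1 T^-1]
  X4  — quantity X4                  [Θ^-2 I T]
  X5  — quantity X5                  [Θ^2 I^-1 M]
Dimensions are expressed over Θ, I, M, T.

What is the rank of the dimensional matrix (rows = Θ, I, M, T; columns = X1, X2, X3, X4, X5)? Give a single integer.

Write exponents as rows Θ,I,M,T / cols X1,X2,X3,X4,X5:
  Θ: [ 0  1  0 -2  2]
  I: [-1 -1  0  1 -1]
  M: [-1  0 -1  0  1]
  T: [ 0  0 -1  1  0]
Row reduction gives pivot columns X1,X2,X3; rank = 3

3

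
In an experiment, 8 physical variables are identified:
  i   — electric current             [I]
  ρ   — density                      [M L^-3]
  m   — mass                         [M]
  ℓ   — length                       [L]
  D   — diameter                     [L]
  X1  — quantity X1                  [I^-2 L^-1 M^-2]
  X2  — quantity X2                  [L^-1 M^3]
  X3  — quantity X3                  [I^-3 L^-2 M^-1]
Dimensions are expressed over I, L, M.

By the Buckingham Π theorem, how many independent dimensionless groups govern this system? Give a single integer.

5

Write exponents as rows I,L,M / cols i,ρ,m,ℓ,D,X1,X2,X3:
  I: [ 1  0  0  0  0 -2  0 -3]
  L: [ 0 -3  0  1  1 -1 -1 -2]
  M: [ 0  1  1  0  0 -2  3 -1]
Echelon form has 3 nonzero rows (pivots: i,ρ,m)
8 vars − rank 3 = 5 Π groups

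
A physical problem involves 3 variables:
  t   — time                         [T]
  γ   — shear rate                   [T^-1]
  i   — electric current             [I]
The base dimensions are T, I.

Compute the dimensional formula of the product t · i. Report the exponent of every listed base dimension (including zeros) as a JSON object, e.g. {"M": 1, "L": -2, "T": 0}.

{"T": 1, "I": 1}

Write exponents as rows T,I / cols t,γ,i:
  T: [ 1 -1  0]
  I: [ 0  0  1]
  [T]: (1)·1+(1)·0 = 1
  [I]: (1)·0+(1)·1 = 1
⇒ T I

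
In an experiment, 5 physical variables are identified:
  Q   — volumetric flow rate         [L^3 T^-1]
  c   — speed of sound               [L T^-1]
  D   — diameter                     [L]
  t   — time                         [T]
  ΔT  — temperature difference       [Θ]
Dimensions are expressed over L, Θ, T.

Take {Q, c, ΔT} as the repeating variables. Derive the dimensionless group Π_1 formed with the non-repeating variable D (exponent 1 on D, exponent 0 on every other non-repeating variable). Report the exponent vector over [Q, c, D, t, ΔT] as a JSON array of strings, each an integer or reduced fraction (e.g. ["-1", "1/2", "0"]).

["-1/2", "1/2", "1", "0", "0"]

Write exponents as rows L,Θ,T / cols Q,c,D,t,ΔT:
  L: [ 3  1  1  0  0]
  Θ: [ 0  0  0  0  1]
  T: [-1 -1  0  1  0]
Row reduction gives pivot columns Q,c,ΔT; rank = 3
Pivot set = {Q,c,ΔT}, free = {D,t}
RREF:
  r0: [   1    0  1/2  1/2    0]
  r1: [   0    1 -1/2 -3/2    0]
  r2: [   0    0    0    0    1]
Fix exponent of D at 1, t at 0; solve each RREF row for its pivot's exponent:
  r0: exp(Q) + (1/2)·1 = 0 ⇒ exp(Q) = -1/2
  r1: exp(c) + (-1/2)·1 = 0 ⇒ exp(c) = 1/2
  r2: exp(ΔT) + (0)·1 = 0 ⇒ exp(ΔT) = 0
Π_1 = Q^(-1/2) · c^(1/2) · D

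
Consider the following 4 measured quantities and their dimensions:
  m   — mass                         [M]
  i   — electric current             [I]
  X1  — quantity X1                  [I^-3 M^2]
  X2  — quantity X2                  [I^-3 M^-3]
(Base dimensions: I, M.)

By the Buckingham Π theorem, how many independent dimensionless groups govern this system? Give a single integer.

Write exponents as rows I,M / cols m,i,X1,X2:
  I: [ 0  1 -3 -3]
  M: [ 1  0  2 -3]
Row reduction gives pivot columns m,i; rank = 2
Π count = n − r = 4 − 2 = 2

2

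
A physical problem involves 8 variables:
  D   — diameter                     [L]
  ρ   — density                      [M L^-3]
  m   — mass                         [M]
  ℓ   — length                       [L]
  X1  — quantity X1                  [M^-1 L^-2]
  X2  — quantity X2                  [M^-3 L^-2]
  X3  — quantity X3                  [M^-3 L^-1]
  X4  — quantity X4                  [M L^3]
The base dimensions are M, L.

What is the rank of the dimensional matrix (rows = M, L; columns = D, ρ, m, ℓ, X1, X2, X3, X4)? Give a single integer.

Write exponents as rows M,L / cols D,ρ,m,ℓ,X1,X2,X3,X4:
  M: [ 0  1  1  0 -1 -3 -3  1]
  L: [ 1 -3  0  1 -2 -2 -1  3]
Echelon form has 2 nonzero rows (pivots: D,ρ)

2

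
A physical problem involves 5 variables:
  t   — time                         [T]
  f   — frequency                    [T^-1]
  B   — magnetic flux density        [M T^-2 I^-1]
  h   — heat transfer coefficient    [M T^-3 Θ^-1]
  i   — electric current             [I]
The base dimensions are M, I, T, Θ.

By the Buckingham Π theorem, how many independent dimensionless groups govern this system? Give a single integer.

1

Exponent matrix [M,I,T,Θ] × [t,f,B,h,i]:
  M: [ 0  0  1  1  0]
  I: [ 0  0 -1  0  1]
  T: [ 1 -1 -2 -3  0]
  Θ: [ 0  0  0 -1  0]
Echelon form has 4 nonzero rows (pivots: t,B,h,i)
Π count = n − r = 5 − 4 = 1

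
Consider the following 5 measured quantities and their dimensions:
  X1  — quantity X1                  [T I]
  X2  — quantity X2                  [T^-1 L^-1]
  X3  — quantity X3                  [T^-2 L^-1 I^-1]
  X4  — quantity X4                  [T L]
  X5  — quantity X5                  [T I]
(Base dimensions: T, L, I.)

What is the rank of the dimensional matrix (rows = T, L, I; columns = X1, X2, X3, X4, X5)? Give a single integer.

Write exponents as rows T,L,I / cols X1,X2,X3,X4,X5:
  T: [ 1 -1 -2  1  1]
  L: [ 0 -1 -1  1  0]
  I: [ 1  0 -1  0  1]
Row reduction gives pivot columns X1,X2; rank = 2

2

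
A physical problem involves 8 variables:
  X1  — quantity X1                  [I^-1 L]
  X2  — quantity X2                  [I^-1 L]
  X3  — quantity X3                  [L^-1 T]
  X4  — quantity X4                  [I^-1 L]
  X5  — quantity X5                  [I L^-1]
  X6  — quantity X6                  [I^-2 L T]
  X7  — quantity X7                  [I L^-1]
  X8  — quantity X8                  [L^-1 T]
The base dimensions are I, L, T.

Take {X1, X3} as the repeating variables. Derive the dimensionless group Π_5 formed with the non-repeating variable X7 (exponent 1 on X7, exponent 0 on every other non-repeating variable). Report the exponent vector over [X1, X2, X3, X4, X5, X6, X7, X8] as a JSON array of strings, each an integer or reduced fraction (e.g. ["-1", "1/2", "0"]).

Dimensional matrix (I×L×T by X1×X2×X3×X4×X5×X6×X7×X8):
  I: [-1 -1  0 -1  1 -2  1  0]
  L: [ 1  1 -1  1 -1  1 -1 -1]
  T: [ 0  0  1  0  0  1  0  1]
RREF → pivots at {X1,X3} ⇒ r = 2
Repeat: X1,X3; free: X2,X4,X5,X6,X7,X8
RREF:
  r0: [   1    1    0    1   -1    2   -1    0]
  r1: [   0    0    1    0    0    1    0    1]
  r2: [   0    0    0    0    0    0    0    0]
Fix exponent of X7 at 1, X2 at 0, X4 at 0, X5 at 0, X6 at 0, X8 at 0; solve each RREF row for its pivot's exponent:
  r0: exp(X1) + (-1)·1 = 0 ⇒ exp(X1) = 1
  r1: exp(X3) + (0)·1 = 0 ⇒ exp(X3) = 0
Π_5 = X1 · X7

["1", "0", "0", "0", "0", "0", "1", "0"]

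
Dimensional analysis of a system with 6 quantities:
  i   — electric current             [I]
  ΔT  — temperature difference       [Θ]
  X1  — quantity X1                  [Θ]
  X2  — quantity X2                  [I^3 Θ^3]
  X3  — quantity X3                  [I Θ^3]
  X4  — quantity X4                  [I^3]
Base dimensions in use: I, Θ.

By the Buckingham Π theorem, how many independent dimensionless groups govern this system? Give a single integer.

4

Write exponents as rows I,Θ / cols i,ΔT,X1,X2,X3,X4:
  I: [ 1  0  0  3  1  3]
  Θ: [ 0  1  1  3  3  0]
Row reduction gives pivot columns i,ΔT; rank = 2
6 vars − rank 2 = 4 Π groups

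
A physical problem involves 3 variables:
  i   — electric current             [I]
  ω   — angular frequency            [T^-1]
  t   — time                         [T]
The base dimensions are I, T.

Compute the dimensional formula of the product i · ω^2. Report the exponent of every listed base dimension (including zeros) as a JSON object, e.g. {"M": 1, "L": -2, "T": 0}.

Write exponents as rows I,T / cols i,ω,t:
  I: [ 1  0  0]
  T: [ 0 -1  1]
  [I]: (1)·1+(2)·0 = 1
  [T]: (1)·0+(2)·-1 = -2
⇒ I T^-2

{"I": 1, "T": -2}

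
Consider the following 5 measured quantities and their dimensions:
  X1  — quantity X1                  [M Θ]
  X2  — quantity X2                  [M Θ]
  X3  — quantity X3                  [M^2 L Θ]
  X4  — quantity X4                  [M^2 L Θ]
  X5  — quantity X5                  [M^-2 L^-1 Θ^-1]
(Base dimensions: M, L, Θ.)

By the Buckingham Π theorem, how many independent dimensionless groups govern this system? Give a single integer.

Write exponents as rows M,L,Θ / cols X1,X2,X3,X4,X5:
  M: [ 1  1  2  2 -2]
  L: [ 0  0  1  1 -1]
  Θ: [ 1  1  1  1 -1]
Row reduction gives pivot columns X1,X3; rank = 2
Π count = n − r = 5 − 2 = 3

3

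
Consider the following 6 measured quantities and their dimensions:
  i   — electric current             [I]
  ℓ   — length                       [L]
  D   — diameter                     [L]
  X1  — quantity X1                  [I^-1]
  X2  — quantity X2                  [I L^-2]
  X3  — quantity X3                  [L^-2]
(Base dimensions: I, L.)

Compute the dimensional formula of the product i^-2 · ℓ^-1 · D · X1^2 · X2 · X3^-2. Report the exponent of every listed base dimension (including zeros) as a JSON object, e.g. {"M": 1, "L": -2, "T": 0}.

{"I": -3, "L": 2}

Exponent matrix [I,L] × [i,ℓ,D,X1,X2,X3]:
  I: [ 1  0  0 -1  1  0]
  L: [ 0  1  1  0 -2 -2]
  [I]: (-2)·1+(-1)·0+(1)·0+(2)·-1+(1)·1+(-2)·0 = -3
  [L]: (-2)·0+(-1)·1+(1)·1+(2)·0+(1)·-2+(-2)·-2 = 2
⇒ I^-3 L^2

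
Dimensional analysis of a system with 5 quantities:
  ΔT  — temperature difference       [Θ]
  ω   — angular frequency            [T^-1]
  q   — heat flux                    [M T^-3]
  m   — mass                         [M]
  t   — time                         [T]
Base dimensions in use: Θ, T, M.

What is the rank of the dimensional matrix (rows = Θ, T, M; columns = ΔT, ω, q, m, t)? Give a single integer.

Dimensional matrix (Θ×T×M by ΔT×ω×q×m×t):
  Θ: [ 1  0  0  0  0]
  T: [ 0 -1 -3  0  1]
  M: [ 0  0  1  1  0]
Echelon form has 3 nonzero rows (pivots: ΔT,ω,q)

3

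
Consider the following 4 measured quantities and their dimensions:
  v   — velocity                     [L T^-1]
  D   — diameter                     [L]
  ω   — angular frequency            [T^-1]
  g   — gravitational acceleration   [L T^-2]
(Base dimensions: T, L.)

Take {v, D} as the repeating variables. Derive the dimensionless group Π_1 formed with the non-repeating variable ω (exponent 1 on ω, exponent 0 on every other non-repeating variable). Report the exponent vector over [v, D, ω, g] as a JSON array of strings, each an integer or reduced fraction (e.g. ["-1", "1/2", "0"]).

Write exponents as rows T,L / cols v,D,ω,g:
  T: [-1  0 -1 -2]
  L: [ 1  1  0  1]
Row reduction gives pivot columns v,D; rank = 2
Repeat: v,D; free: ω,g
RREF:
  r0: [   1    0    1    2]
  r1: [   0    1   -1   -1]
Fix exponent of ω at 1, g at 0; solve each RREF row for its pivot's exponent:
  r0: exp(v) + (1)·1 = 0 ⇒ exp(v) = -1
  r1: exp(D) + (-1)·1 = 0 ⇒ exp(D) = 1
Π_1 = v^-1 · D · ω

["-1", "1", "1", "0"]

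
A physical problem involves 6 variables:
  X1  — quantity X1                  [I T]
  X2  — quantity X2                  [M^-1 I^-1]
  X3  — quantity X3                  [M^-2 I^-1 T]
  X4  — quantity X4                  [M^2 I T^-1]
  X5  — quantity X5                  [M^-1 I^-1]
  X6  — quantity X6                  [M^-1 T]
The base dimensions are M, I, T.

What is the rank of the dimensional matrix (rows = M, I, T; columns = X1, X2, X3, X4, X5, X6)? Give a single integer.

Exponent matrix [M,I,T] × [X1,X2,X3,X4,X5,X6]:
  M: [ 0 -1 -2  2 -1 -1]
  I: [ 1 -1 -1  1 -1  0]
  T: [ 1  0  1 -1  0  1]
RREF → pivots at {X1,X2} ⇒ r = 2

2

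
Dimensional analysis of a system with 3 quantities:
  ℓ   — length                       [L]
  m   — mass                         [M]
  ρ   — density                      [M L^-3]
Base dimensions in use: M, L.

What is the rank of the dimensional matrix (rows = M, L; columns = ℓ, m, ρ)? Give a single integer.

2

Write exponents as rows M,L / cols ℓ,m,ρ:
  M: [ 0  1  1]
  L: [ 1  0 -3]
Echelon form has 2 nonzero rows (pivots: ℓ,m)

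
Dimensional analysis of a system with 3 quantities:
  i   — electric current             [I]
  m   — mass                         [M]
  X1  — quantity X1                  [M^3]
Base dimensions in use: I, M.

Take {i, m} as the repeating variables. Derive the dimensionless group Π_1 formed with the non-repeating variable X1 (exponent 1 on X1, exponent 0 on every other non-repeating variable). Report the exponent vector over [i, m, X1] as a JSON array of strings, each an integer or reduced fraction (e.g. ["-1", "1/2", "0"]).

Write exponents as rows I,M / cols i,m,X1:
  I: [ 1  0  0]
  M: [ 0  1  3]
RREF → pivots at {i,m} ⇒ r = 2
Repeat: i,m; free: X1
RREF:
  r0: [   1    0    0]
  r1: [   0    1    3]
Fix exponent of X1 at 1; solve each RREF row for its pivot's exponent:
  r0: exp(i) + (0)·1 = 0 ⇒ exp(i) = 0
  r1: exp(m) + (3)·1 = 0 ⇒ exp(m) = -3
Π_1 = m^-3 · X1

["0", "-3", "1"]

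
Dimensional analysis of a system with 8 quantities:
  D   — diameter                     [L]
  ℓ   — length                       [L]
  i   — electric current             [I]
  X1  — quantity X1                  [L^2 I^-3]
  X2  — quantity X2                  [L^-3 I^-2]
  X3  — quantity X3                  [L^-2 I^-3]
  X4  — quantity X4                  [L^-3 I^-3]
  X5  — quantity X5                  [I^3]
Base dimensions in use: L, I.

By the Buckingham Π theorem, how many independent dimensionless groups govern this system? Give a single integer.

6

Write exponents as rows L,I / cols D,ℓ,i,X1,X2,X3,X4,X5:
  L: [ 1  1  0  2 -3 -2 -3  0]
  I: [ 0  0  1 -3 -2 -3 -3  3]
Row reduction gives pivot columns D,i; rank = 2
8 vars − rank 2 = 6 Π groups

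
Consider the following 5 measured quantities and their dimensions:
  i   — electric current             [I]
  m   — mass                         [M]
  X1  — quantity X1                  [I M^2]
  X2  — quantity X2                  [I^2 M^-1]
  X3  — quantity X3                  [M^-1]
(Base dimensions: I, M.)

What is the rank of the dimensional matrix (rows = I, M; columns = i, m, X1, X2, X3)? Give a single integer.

2

Dimensional matrix (I×M by i×m×X1×X2×X3):
  I: [ 1  0  1  2  0]
  M: [ 0  1  2 -1 -1]
Row reduction gives pivot columns i,m; rank = 2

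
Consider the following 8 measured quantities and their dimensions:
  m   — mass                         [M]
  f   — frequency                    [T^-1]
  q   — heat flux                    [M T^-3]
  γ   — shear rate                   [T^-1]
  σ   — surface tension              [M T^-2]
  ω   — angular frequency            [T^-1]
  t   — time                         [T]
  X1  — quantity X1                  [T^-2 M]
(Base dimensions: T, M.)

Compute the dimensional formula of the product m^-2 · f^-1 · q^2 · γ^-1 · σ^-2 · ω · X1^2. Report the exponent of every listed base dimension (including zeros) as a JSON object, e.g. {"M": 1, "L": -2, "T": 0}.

Dimensional matrix (T×M by m×f×q×γ×σ×ω×t×X1):
  T: [ 0 -1 -3 -1 -2 -1  1 -2]
  M: [ 1  0  1  0  1  0  0  1]
  [T]: (-2)·0+(-1)·-1+(2)·-3+(-1)·-1+(-2)·-2+(1)·-1+(2)·-2 = -5
  [M]: (-2)·1+(-1)·0+(2)·1+(-1)·0+(-2)·1+(1)·0+(2)·1 = 0
⇒ T^-5

{"T": -5, "M": 0}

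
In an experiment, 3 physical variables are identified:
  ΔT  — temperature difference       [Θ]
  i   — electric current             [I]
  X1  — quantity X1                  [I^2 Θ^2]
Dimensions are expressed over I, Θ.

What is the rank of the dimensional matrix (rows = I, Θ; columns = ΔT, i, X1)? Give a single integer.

2

Exponent matrix [I,Θ] × [ΔT,i,X1]:
  I: [ 0  1  2]
  Θ: [ 1  0  2]
RREF → pivots at {ΔT,i} ⇒ r = 2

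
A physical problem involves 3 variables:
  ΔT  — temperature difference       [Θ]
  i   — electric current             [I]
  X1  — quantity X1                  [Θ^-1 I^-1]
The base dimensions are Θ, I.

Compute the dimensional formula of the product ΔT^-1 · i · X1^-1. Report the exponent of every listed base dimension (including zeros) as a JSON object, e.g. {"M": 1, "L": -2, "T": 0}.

{"Θ": 0, "I": 2}

Exponent matrix [Θ,I] × [ΔT,i,X1]:
  Θ: [ 1  0 -1]
  I: [ 0  1 -1]
  [Θ]: (-1)·1+(1)·0+(-1)·-1 = 0
  [I]: (-1)·0+(1)·1+(-1)·-1 = 2
⇒ I^2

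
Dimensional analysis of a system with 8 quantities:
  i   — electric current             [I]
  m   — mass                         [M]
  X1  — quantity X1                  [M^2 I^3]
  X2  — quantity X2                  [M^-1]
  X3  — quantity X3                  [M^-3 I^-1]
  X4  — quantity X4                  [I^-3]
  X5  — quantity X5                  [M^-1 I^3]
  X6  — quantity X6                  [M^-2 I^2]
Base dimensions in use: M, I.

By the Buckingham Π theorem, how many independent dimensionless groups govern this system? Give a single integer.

6

Write exponents as rows M,I / cols i,m,X1,X2,X3,X4,X5,X6:
  M: [ 0  1  2 -1 -3  0 -1 -2]
  I: [ 1  0  3  0 -1 -3  3  2]
RREF → pivots at {i,m} ⇒ r = 2
n=8, r=2 ⇒ 6 dimensionless groups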